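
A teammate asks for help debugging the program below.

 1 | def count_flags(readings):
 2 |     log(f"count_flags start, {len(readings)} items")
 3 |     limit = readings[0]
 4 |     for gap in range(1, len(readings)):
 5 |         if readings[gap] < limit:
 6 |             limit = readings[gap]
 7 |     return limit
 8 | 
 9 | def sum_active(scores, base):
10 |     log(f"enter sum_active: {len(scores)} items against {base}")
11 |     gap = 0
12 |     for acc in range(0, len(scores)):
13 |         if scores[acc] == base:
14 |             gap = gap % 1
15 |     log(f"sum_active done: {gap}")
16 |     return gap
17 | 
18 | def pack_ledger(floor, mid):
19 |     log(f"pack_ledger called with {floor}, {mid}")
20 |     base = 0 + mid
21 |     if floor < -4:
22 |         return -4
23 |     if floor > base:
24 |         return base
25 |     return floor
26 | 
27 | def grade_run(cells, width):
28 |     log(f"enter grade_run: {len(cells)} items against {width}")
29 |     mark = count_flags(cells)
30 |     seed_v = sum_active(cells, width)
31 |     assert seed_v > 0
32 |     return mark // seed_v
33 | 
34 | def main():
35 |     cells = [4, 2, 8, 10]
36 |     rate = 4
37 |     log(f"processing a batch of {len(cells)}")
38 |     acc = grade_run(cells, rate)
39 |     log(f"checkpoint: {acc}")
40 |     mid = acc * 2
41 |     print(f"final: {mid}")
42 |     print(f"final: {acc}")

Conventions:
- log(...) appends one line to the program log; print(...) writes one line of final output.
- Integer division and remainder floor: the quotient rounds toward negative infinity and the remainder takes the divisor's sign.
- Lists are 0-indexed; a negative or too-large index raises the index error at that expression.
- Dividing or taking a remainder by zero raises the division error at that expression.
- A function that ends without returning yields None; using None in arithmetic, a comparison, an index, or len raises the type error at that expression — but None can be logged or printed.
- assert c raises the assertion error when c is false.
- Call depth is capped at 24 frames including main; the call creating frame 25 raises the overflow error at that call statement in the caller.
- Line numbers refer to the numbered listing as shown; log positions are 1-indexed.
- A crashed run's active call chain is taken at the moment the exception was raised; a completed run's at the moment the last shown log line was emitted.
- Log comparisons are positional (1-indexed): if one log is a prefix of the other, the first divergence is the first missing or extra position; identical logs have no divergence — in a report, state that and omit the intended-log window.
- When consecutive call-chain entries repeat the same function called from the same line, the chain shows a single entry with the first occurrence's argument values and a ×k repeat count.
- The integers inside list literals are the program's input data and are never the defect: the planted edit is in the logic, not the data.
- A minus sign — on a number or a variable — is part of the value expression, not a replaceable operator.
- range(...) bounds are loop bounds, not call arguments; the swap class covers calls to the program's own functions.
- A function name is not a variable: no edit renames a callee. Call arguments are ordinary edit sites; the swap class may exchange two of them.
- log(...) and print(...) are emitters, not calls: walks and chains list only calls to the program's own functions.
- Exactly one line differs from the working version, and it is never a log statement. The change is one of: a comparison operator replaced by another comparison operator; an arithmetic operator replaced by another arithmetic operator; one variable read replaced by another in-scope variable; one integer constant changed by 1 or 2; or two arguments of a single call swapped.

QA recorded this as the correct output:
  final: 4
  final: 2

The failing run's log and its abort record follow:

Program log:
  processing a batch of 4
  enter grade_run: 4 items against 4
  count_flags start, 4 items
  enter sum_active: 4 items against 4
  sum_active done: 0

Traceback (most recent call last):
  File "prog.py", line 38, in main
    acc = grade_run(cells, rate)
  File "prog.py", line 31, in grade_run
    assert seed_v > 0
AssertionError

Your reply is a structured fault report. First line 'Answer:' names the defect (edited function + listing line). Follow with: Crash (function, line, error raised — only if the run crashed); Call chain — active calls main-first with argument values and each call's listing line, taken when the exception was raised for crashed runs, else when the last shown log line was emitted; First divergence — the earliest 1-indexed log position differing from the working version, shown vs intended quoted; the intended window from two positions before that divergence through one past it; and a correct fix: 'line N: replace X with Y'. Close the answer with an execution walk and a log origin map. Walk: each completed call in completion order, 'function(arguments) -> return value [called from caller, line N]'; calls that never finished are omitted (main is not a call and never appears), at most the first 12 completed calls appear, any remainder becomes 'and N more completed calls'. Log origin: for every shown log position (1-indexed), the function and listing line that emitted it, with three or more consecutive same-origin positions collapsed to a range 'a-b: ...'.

Answer: the defect is in sum_active at line 14.
The tell: Everything matches until log position 5, which reads 'sum_active done: 0' in place of 'sum_active done: 1'.
Crash: grade_run, line 31, AssertionError.
Call chain: main -> grade_run([4, 2, 8, 10], 4) (called at line 38).
First divergence: at position 5 the run shows 'sum_active done: 0' where the working version logs 'sum_active done: 1'.
Intended log window:
  3: count_flags start, 4 items
  4: enter sum_active: 4 items against 4
  5: sum_active done: 1
  6: checkpoint: 2
Execution walk:
  count_flags([4, 2, 8, 10]) -> 2  [called from grade_run, line 29]
  sum_active([4, 2, 8, 10], 4) -> 0  [called from grade_run, line 30]
Log origin:
  1: from main, line 37
  2: from grade_run, line 28
  3: from count_flags, line 2
  4: from sum_active, line 10
  5: from sum_active, line 15
A correct fix: line 14: replace `%` with `+`.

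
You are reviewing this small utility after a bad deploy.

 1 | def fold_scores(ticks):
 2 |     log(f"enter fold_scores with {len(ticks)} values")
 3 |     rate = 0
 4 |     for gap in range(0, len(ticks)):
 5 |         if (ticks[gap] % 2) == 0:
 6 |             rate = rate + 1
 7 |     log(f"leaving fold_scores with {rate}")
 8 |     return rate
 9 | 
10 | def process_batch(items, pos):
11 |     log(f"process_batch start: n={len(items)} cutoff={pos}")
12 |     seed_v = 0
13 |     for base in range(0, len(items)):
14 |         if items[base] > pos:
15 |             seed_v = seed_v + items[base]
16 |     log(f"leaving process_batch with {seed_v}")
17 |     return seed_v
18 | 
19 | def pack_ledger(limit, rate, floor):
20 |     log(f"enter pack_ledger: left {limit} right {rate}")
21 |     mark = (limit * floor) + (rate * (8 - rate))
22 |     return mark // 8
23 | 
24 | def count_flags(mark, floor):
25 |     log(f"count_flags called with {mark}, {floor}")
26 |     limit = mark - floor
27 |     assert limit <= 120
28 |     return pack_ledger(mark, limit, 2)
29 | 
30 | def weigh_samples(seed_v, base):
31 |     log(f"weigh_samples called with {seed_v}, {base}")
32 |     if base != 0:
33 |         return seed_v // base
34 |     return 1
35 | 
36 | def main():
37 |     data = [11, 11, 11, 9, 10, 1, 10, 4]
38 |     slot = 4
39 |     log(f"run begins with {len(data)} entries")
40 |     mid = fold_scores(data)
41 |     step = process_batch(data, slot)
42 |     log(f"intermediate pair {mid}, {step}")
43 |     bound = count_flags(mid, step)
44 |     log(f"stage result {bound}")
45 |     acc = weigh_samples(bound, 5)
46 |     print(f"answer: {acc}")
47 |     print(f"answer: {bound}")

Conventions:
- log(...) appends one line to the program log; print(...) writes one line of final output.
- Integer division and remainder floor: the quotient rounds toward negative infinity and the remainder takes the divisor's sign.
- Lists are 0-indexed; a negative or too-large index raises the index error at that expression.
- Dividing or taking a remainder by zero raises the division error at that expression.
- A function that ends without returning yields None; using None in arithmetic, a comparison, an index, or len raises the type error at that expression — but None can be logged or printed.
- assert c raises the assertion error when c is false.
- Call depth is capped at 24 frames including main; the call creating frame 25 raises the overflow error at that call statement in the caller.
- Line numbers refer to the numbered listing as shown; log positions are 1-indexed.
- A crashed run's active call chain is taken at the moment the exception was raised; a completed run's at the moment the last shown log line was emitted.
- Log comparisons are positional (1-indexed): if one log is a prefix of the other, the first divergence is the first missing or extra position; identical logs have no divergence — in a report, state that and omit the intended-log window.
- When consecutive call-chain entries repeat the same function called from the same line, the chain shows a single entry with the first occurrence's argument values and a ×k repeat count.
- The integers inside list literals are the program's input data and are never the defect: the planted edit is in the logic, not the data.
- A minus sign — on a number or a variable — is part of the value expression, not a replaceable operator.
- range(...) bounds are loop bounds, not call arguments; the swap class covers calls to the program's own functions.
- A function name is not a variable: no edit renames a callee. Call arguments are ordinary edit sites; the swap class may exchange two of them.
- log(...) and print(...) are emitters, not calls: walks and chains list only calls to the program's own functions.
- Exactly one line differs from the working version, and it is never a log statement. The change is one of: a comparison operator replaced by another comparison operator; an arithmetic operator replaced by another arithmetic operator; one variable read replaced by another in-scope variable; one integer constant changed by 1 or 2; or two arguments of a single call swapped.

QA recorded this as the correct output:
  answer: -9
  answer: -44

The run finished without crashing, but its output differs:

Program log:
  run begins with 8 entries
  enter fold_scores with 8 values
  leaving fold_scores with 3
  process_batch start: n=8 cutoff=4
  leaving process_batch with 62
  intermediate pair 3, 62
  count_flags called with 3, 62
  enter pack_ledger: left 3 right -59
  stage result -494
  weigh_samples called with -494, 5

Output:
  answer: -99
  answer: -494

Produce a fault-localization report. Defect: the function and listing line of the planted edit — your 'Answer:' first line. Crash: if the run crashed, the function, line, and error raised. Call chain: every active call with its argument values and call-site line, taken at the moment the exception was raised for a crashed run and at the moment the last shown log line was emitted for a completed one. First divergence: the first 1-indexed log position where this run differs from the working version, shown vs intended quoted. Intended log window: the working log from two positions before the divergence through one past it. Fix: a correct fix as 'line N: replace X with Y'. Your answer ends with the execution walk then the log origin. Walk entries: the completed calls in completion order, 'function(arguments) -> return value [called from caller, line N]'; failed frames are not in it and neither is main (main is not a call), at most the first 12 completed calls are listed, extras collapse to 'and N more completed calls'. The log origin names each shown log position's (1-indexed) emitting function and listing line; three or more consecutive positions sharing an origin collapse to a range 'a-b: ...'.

Answer: the defect is in pack_ledger at line 21.
Key observation: Position 9 is the first bad log line: 'stage result -494' should read 'stage result -44'.
Call chain: main -> weigh_samples(-494, 5) (called at line 45).
First divergence: position 9 — the shown line 'stage result -494' should read 'stage result -44'.
Intended log window:
  7: count_flags called with 3, 62
  8: enter pack_ledger: left 3 right -59
  9: stage result -44
  10: weigh_samples called with -44, 5
Execution walk:
  fold_scores([11, 11, 11, 9, 10, 1, 10, 4]) -> 3  [called from main, line 40]
  process_batch([11, 11, 11, 9, 10, 1, 10, 4], 4) -> 62  [called from main, line 41]
  pack_ledger(3, -59, 2) -> -494  [called from count_flags, line 28]
  count_flags(3, 62) -> -494  [called from main, line 43]
  weigh_samples(-494, 5) -> -99  [called from main, line 45]
Origin of each log line:
  1: emitted by main (line 39)
  2: emitted by fold_scores (line 2)
  3: emitted by fold_scores (line 7)
  4: emitted by process_batch (line 11)
  5: emitted by process_batch (line 16)
  6: emitted by main (line 42)
  7: emitted by count_flags (line 25)
  8: emitted by pack_ledger (line 20)
  9: emitted by main (line 44)
  10: emitted by weigh_samples (line 31)
A correct fix: line 21: replace `8 - rate` with `8 - floor`.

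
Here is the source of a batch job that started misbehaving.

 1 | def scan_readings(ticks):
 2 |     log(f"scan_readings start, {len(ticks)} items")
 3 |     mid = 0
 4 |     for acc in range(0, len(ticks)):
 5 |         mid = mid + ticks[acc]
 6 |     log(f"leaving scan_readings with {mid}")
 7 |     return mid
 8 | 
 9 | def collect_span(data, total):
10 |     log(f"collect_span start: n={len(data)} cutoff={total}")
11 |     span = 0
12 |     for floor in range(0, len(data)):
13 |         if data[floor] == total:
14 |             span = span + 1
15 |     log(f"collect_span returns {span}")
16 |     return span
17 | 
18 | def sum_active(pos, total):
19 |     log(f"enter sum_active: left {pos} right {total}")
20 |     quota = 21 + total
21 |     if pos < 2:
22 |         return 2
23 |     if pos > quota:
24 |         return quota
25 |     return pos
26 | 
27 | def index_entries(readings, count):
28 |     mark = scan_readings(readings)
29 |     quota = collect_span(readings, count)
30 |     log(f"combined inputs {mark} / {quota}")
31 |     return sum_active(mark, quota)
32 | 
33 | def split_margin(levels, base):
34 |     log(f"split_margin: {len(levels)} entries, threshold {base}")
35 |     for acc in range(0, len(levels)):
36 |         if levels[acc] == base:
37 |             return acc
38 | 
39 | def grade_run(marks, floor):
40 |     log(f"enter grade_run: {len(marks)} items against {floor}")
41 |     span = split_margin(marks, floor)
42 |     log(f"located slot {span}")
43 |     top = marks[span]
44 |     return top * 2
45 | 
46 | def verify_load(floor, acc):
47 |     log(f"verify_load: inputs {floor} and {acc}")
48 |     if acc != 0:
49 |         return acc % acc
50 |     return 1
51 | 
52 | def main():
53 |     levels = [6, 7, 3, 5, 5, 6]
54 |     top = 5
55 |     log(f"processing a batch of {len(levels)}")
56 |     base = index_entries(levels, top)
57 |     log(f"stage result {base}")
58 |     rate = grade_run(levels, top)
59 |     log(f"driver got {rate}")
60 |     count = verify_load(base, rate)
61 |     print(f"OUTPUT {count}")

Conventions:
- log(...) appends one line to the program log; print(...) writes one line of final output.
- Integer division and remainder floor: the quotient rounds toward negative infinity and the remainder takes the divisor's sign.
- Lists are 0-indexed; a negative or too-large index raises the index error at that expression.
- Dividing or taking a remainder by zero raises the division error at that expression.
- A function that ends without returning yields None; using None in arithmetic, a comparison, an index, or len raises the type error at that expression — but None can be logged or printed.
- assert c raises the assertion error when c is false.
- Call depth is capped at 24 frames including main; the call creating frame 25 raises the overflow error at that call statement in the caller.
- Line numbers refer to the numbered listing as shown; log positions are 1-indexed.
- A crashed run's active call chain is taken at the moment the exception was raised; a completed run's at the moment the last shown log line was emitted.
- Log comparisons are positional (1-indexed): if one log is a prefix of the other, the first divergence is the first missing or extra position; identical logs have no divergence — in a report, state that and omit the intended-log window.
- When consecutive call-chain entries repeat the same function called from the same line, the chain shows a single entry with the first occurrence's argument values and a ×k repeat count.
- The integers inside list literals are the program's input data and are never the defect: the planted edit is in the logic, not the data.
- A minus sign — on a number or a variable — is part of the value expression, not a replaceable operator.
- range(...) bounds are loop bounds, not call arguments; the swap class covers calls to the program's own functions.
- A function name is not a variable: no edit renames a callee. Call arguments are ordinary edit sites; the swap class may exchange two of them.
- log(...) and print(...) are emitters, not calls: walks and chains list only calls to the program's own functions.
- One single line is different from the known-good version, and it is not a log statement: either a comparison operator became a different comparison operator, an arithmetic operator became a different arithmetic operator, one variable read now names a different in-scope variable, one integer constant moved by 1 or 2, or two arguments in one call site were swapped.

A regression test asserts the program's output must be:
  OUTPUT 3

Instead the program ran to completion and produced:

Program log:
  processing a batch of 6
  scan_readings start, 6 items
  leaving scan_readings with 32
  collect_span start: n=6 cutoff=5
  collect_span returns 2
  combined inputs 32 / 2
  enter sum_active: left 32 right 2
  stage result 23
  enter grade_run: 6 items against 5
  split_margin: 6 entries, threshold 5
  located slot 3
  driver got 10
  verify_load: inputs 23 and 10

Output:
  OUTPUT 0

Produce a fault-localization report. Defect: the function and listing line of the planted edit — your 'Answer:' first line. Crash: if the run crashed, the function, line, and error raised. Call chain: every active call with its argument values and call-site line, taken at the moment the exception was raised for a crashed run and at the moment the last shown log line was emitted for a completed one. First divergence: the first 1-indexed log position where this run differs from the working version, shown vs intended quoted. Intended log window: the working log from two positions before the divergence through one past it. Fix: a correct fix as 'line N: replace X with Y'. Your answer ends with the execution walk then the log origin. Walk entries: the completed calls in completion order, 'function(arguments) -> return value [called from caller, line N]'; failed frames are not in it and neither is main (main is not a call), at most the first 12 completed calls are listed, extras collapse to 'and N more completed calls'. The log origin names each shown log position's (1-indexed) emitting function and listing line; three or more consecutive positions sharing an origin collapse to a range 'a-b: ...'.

Answer: the defect is in verify_load at line 49.
Core observation: No log line changed; the fault shows up purely in the output.
Call chain: main -> verify_load(23, 10) (called at line 60).
First divergence: none (the log streams are identical).
Execution walk:
  scan_readings([6, 7, 3, 5, 5, 6]) -> 32  [called from index_entries, line 28]
  collect_span([6, 7, 3, 5, 5, 6], 5) -> 2  [called from index_entries, line 29]
  sum_active(32, 2) -> 23  [called from index_entries, line 31]
  index_entries([6, 7, 3, 5, 5, 6], 5) -> 23  [called from main, line 56]
  split_margin([6, 7, 3, 5, 5, 6], 5) -> 3  [called from grade_run, line 41]
  grade_run([6, 7, 3, 5, 5, 6], 5) -> 10  [called from main, line 58]
  verify_load(23, 10) -> 0  [called from main, line 60]
Log line origins:
  1: from main, line 55
  2: from scan_readings, line 2
  3: from scan_readings, line 6
  4: from collect_span, line 10
  5: from collect_span, line 15
  6: from index_entries, line 30
  7: from sum_active, line 19
  8: from main, line 57
  9: from grade_run, line 40
  10: from split_margin, line 34
  11: from grade_run, line 42
  12: from main, line 59
  13: from verify_load, line 47
A correct fix: line 49: replace `acc % acc` with `floor % acc`.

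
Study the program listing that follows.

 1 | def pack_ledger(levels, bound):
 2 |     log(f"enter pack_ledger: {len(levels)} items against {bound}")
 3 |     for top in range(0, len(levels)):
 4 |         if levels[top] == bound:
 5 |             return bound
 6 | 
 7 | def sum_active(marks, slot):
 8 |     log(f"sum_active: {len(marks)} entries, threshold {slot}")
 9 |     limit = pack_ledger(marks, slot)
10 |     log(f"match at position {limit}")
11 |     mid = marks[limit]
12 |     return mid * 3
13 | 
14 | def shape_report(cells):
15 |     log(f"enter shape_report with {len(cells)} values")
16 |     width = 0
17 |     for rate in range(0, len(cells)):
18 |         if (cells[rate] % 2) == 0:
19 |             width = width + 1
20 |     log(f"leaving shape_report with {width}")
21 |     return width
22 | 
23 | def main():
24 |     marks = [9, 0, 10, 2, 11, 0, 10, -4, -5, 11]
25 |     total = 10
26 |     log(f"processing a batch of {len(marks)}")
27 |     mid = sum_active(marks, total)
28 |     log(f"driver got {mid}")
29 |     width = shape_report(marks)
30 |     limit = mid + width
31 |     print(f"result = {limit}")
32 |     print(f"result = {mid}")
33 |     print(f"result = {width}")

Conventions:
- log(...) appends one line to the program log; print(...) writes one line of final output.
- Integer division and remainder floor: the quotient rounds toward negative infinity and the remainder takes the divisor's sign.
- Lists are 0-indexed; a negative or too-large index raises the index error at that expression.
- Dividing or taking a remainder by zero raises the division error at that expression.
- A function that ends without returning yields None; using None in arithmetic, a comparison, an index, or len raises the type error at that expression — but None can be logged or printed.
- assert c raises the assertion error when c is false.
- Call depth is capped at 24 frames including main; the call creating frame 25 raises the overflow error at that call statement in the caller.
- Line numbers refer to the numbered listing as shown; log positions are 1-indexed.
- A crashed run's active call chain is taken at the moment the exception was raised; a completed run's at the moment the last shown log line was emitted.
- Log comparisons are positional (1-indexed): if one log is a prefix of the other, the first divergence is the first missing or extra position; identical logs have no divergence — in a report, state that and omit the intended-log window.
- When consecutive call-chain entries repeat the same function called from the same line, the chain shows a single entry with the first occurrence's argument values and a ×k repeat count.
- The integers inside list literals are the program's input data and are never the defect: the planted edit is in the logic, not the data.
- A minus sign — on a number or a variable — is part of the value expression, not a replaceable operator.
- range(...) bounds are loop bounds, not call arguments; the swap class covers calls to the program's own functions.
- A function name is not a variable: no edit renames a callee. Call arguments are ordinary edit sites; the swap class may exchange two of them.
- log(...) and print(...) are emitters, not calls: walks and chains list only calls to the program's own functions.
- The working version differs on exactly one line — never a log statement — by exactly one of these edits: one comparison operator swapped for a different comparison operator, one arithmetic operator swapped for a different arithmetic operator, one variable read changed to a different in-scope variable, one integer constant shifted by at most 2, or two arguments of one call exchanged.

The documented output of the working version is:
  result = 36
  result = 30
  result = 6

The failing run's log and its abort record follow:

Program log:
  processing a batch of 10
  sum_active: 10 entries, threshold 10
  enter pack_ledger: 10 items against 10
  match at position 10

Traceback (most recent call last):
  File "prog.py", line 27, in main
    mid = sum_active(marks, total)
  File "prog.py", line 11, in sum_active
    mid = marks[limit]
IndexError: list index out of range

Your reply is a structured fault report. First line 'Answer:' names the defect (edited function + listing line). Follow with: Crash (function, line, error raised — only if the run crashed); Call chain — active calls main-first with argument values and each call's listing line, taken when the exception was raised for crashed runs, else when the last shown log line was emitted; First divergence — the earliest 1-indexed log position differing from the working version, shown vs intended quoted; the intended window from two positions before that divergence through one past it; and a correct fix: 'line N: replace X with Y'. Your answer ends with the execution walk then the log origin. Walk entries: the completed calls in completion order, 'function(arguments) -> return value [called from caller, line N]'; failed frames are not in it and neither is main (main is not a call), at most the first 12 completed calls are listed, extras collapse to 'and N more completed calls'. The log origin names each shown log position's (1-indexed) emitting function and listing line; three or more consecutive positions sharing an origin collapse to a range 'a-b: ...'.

Answer: the defect is in pack_ledger at line 5.
The tell: At log position 4 the runs split — shown 'match at position 10', but the working version logs 'match at position 2'.
Crash: sum_active, line 11, IndexError.
Call chain: main -> sum_active([9, 0, 10, 2, 11, 0, 10, -4, -5, 11], 10) (called at line 27).
First divergence: position 4 — the shown line 'match at position 10' should read 'match at position 2'.
Intended log window:
  2: sum_active: 10 entries, threshold 10
  3: enter pack_ledger: 10 items against 10
  4: match at position 2
  5: driver got 30
Execution walk:
  pack_ledger([9, 0, 10, 2, 11, 0, 10, -4, -5, 11], 10) -> 10  [called from sum_active, line 9]
Log origins:
  1: from main, line 26
  2: from sum_active, line 8
  3: from pack_ledger, line 2
  4: from sum_active, line 10
A correct fix: line 5: replace `bound` with `top`.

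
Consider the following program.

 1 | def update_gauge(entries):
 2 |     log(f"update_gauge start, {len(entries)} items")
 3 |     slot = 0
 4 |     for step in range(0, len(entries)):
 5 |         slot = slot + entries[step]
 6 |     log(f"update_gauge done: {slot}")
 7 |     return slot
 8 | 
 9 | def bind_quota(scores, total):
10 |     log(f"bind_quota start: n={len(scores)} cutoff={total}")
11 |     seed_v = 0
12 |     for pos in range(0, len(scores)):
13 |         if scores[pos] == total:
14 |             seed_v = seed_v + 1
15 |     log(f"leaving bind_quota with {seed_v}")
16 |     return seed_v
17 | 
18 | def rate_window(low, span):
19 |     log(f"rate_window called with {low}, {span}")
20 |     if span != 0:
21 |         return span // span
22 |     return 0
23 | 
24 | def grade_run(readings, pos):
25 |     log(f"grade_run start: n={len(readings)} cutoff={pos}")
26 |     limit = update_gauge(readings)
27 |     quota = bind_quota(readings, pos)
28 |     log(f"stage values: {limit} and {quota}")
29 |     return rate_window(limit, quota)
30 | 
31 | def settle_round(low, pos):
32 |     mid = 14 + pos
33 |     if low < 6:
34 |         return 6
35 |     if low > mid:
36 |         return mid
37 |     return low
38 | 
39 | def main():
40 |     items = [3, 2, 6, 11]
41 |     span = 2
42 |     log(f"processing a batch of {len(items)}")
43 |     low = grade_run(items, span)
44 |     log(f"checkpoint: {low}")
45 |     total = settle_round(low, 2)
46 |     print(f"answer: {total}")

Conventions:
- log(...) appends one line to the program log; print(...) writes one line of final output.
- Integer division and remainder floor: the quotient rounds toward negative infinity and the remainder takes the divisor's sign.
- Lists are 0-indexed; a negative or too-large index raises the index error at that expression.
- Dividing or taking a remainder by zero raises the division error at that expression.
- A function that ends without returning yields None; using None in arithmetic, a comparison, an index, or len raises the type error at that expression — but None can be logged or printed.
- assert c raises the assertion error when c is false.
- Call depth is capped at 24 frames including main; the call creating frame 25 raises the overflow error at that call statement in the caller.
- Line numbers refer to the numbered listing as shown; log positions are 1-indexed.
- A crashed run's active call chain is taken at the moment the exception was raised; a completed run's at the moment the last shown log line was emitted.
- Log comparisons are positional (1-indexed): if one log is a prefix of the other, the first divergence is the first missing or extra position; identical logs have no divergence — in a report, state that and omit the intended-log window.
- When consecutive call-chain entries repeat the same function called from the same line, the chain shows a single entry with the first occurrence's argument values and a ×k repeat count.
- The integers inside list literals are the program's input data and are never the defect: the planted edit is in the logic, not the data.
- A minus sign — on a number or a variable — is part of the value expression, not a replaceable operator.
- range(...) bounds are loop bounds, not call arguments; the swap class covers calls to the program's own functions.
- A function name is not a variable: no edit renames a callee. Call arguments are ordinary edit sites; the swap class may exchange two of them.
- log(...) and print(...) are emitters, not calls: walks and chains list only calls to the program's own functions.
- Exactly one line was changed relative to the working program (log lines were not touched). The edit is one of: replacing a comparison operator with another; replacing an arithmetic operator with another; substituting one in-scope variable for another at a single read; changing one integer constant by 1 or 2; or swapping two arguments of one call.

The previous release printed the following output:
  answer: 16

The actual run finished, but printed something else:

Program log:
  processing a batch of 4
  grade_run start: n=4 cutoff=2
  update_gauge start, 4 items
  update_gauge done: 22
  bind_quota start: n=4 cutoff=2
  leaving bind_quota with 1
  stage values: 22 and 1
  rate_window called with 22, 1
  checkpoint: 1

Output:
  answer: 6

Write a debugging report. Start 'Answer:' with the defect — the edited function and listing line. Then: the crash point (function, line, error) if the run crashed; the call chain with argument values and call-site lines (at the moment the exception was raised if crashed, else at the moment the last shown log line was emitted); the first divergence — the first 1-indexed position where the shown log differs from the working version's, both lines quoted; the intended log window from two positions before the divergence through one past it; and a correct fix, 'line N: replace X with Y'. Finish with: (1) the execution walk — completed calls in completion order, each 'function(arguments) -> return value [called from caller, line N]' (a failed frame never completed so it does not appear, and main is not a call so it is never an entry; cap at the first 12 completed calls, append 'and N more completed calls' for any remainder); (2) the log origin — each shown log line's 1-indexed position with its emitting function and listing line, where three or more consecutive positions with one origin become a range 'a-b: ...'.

Answer: the defect is in rate_window at line 21.
Key observation: Position 9 is the first bad log line: 'checkpoint: 1' should read 'checkpoint: 22'.
Call chain: main.
First divergence: at position 9 the run shows 'checkpoint: 1' where the working version logs 'checkpoint: 22'.
Intended log window:
  7: stage values: 22 and 1
  8: rate_window called with 22, 1
  9: checkpoint: 22
Execution walk:
  update_gauge([3, 2, 6, 11]) -> 22  [called from grade_run, line 26]
  bind_quota([3, 2, 6, 11], 2) -> 1  [called from grade_run, line 27]
  rate_window(22, 1) -> 1  [called from grade_run, line 29]
  grade_run([3, 2, 6, 11], 2) -> 1  [called from main, line 43]
  settle_round(1, 2) -> 6  [called from main, line 45]
Log line origins:
  1: emitted by main (line 42)
  2: emitted by grade_run (line 25)
  3: emitted by update_gauge (line 2)
  4: emitted by update_gauge (line 6)
  5: emitted by bind_quota (line 10)
  6: emitted by bind_quota (line 15)
  7: emitted by grade_run (line 28)
  8: emitted by rate_window (line 19)
  9: emitted by main (line 44)
A correct fix: line 21: replace `span // span` with `low // span`.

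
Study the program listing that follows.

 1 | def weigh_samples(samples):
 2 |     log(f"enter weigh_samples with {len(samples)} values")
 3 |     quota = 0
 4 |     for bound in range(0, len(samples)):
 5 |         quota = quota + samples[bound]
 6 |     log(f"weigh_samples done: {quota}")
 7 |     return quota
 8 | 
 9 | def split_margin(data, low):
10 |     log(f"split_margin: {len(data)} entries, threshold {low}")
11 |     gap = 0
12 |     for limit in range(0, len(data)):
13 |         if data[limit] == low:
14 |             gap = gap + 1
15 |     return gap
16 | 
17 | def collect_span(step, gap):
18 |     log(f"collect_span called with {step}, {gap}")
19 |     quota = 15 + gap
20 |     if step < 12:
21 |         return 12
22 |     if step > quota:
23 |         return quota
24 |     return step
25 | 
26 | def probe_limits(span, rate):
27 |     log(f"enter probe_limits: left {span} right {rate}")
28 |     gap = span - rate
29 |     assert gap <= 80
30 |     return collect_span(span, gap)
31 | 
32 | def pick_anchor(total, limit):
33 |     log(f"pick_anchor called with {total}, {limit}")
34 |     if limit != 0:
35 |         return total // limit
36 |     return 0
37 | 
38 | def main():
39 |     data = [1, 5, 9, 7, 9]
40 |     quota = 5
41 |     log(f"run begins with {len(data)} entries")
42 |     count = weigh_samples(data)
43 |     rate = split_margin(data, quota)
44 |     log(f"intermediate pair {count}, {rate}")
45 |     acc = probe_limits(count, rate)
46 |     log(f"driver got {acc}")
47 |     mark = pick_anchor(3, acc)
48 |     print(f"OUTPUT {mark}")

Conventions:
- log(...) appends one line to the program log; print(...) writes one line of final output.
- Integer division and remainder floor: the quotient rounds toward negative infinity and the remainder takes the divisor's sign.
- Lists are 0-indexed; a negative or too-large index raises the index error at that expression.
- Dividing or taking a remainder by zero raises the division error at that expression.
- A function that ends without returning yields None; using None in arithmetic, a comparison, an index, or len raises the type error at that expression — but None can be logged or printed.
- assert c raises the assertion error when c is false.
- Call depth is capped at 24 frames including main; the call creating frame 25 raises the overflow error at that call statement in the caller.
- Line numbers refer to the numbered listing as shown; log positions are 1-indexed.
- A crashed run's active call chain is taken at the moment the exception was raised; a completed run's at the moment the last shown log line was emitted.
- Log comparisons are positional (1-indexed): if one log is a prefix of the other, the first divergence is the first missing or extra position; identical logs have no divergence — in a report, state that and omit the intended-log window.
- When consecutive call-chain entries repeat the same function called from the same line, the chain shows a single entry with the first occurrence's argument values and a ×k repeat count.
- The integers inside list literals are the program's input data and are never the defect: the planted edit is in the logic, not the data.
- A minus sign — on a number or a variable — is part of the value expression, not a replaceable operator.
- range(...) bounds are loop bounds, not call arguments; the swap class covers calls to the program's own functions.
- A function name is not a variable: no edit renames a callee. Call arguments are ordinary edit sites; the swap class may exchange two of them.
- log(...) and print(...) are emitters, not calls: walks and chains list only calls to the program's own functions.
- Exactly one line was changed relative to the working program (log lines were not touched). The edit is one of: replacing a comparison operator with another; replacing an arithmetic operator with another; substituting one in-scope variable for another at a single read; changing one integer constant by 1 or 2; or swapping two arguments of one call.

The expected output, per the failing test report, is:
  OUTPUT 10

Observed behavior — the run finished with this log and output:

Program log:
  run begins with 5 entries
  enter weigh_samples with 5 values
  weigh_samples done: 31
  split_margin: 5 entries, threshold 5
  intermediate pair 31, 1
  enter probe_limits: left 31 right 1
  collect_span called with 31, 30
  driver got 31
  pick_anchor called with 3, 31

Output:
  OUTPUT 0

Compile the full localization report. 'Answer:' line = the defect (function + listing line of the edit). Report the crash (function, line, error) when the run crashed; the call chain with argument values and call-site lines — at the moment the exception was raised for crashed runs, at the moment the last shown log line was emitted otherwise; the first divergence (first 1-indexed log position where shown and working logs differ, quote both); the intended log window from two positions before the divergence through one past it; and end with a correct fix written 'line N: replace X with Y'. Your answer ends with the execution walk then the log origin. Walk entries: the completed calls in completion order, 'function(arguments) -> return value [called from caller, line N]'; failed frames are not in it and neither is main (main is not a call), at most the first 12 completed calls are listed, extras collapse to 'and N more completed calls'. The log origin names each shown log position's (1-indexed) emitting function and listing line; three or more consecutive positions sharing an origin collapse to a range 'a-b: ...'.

Answer: the defect is in main at line 47.
The tell: Log line 9 is where behavior first shows: 'pick_anchor called with 3, 31' appears instead of 'pick_anchor called with 31, 3'.
Call chain: main -> pick_anchor(3, 31) (called at line 47).
First divergence: position 9 — the shown line 'pick_anchor called with 3, 31' should read 'pick_anchor called with 31, 3'.
Intended log window:
  7: collect_span called with 31, 30
  8: driver got 31
  9: pick_anchor called with 31, 3
Execution walk:
  weigh_samples([1, 5, 9, 7, 9]) -> 31  [called from main, line 42]
  split_margin([1, 5, 9, 7, 9], 5) -> 1  [called from main, line 43]
  collect_span(31, 30) -> 31  [called from probe_limits, line 30]
  probe_limits(31, 1) -> 31  [called from main, line 45]
  pick_anchor(3, 31) -> 0  [called from main, line 47]
Log line origins:
  1: emitted by main (line 41)
  2: emitted by weigh_samples (line 2)
  3: emitted by weigh_samples (line 6)
  4: emitted by split_margin (line 10)
  5: emitted by main (line 44)
  6: emitted by probe_limits (line 27)
  7: emitted by collect_span (line 18)
  8: emitted by main (line 46)
  9: emitted by pick_anchor (line 33)
A correct fix: line 47: replace `pick_anchor(3, acc)` with `pick_anchor(acc, 3)`.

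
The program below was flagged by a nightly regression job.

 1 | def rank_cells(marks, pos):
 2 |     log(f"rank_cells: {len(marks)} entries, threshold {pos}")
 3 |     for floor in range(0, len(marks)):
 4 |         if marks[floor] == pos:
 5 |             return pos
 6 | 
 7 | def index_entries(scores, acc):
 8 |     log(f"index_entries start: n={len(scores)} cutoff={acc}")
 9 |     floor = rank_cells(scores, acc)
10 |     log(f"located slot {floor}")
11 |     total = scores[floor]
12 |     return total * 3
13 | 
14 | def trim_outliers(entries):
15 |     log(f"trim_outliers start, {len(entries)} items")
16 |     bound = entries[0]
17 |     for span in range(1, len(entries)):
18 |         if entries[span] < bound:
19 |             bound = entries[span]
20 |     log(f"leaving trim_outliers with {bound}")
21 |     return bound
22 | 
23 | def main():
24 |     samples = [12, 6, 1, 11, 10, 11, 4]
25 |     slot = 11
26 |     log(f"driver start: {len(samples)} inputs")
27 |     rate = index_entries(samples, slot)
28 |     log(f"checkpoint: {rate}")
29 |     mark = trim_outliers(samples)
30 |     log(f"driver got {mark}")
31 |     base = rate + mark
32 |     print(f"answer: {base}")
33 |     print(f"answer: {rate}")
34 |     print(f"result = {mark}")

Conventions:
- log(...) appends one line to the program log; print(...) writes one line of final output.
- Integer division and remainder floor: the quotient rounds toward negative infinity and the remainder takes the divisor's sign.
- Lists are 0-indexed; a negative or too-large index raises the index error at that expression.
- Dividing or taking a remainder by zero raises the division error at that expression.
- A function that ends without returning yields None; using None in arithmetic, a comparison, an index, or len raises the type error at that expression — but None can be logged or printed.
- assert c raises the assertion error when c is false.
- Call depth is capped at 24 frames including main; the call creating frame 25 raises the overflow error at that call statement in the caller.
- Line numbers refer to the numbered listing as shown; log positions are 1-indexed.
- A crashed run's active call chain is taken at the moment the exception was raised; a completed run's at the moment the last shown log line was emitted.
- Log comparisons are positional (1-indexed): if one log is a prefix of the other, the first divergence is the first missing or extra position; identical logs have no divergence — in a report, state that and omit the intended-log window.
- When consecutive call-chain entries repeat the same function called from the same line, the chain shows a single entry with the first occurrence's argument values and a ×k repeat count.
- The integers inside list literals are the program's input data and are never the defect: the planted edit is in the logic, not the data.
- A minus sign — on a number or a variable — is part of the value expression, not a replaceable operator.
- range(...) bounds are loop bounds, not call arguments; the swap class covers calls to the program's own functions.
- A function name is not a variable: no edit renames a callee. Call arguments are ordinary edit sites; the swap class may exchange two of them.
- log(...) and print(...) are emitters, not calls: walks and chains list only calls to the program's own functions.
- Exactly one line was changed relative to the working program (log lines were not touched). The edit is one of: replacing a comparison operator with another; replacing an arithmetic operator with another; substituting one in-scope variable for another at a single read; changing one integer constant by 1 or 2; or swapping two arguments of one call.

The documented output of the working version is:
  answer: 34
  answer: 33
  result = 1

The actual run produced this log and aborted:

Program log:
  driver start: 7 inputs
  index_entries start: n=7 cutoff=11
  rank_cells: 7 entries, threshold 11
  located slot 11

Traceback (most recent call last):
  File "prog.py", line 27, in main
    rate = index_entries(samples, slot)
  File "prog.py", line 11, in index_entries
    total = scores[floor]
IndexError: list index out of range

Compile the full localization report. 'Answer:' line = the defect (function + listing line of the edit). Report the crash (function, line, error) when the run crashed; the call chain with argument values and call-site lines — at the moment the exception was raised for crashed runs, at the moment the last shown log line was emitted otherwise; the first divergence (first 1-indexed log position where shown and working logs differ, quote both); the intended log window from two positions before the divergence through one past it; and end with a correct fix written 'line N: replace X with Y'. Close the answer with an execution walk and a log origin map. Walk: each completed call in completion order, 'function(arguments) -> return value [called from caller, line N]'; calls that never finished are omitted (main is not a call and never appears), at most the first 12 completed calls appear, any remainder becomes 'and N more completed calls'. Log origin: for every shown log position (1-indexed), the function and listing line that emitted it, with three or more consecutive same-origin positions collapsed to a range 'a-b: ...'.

Answer: the defect is in rank_cells at line 5.
Key fact: Position 4 is the first bad log line: 'located slot 11' should read 'located slot 3'.
Crash: index_entries, line 11, IndexError.
Call chain: main -> index_entries([12, 6, 1, 11, 10, 11, 4], 11) (called at line 27).
First divergence: at position 4 the run shows 'located slot 11' where the working version logs 'located slot 3'.
Intended log window:
  2: index_entries start: n=7 cutoff=11
  3: rank_cells: 7 entries, threshold 11
  4: located slot 3
  5: checkpoint: 33
Execution walk:
  rank_cells([12, 6, 1, 11, 10, 11, 4], 11) -> 11  [called from index_entries, line 9]
Log origin:
  1: logged in main at line 26
  2: logged in index_entries at line 8
  3: logged in rank_cells at line 2
  4: logged in index_entries at line 10
A correct fix: line 5: replace `pos` with `floor`.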